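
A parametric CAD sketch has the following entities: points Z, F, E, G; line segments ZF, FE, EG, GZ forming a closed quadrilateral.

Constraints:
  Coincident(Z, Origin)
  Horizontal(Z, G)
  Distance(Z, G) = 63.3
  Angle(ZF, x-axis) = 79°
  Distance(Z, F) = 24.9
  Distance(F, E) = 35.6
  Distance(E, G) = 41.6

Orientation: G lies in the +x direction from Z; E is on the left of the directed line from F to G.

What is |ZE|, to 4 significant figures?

51.70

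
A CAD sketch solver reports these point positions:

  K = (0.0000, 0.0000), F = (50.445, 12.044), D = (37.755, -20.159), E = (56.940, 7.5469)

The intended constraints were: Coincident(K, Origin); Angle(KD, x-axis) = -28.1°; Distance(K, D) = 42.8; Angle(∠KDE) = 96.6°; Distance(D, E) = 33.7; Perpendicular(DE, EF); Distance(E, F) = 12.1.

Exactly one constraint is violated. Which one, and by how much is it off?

Distance(E, F) = 12.1 — off by 4.20.

K = (0.00, 0.00) ✓; KD at -28.10° ✓; |KD| = 42.80 ✓; ∠KDE = 96.60° ✓; |DE| = 33.70 ✓; ∠(DE, EF) = 90.00° ✓; |EF| = 7.900 ✗.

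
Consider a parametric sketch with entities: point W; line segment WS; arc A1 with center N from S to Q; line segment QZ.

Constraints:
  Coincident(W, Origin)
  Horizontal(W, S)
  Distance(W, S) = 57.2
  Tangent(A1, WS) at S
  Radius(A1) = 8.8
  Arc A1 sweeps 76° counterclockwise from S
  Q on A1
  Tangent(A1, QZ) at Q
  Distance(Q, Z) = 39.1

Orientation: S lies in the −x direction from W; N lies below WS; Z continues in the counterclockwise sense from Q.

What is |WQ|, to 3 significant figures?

66.1

W is at the origin; W and S share the same y with |WS| = 57.2 and S on the −x side, so S = (-57.2, 0.00). Since A1 is tangent to WS there, NS ⟂ WS, so N = S + (0, -8.8) = (-57.2, -8.80). On A1, S sits at bearing 90° from N; a 76° counterclockwise sweep puts Q at bearing 166°, so Q = N + 8.8·(cos 166°, sin 166°) = (-65.7, -6.67). Then |WQ| = |Q − W| = 66.1.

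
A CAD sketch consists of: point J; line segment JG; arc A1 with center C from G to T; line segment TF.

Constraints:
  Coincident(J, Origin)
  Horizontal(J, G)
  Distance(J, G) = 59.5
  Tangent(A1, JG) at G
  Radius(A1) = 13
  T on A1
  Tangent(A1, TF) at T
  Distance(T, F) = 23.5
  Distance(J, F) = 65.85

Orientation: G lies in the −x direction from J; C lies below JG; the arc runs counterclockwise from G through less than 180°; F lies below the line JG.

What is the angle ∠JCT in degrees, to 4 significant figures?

149.4°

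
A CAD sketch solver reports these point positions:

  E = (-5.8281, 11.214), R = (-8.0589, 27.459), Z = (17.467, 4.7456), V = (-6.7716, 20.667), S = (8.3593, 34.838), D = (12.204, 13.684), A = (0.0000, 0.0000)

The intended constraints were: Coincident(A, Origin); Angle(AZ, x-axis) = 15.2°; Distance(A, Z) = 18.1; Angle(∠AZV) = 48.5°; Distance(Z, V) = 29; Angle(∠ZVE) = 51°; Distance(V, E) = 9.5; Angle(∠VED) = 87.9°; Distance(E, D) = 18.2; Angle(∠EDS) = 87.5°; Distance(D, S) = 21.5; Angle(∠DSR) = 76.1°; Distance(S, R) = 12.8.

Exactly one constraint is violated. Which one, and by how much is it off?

Distance(S, R) = 12.8 — off by 5.20.

A = (0.00, 0.00) ✓; AZ at 15.20° ✓; |AZ| = 18.10 ✓; ∠AZV = 48.50° ✓; |ZV| = 29.00 ✓; ∠ZVE = 51.00° ✓; |VE| = 9.500 ✓; ∠VED = 87.90° ✓; |ED| = 18.20 ✓; ∠EDS = 87.50° ✓; |DS| = 21.50 ✓; ∠DSR = 76.10° ✓; |SR| = 18.00 ✗.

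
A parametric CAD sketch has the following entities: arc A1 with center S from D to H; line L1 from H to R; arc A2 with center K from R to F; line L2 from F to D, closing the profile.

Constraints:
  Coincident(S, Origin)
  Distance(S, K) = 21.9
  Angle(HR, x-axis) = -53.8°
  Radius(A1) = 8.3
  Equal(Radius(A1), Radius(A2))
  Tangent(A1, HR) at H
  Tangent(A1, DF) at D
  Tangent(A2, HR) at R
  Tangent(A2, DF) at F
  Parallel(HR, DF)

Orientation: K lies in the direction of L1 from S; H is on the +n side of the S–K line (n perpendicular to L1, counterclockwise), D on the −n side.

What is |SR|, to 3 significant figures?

23.4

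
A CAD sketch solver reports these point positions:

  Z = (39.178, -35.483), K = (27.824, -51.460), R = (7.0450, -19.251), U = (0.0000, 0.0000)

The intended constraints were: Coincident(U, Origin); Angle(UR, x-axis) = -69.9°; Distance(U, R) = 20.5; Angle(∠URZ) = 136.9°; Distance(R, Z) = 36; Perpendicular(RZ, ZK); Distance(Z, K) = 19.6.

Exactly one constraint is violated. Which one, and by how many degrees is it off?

Perpendicular(RZ, ZK) — off by 8.60°.

U = (0.00, 0.00) ✓; UR at -69.90° ✓; |UR| = 20.50 ✓; ∠URZ = 136.9° ✓; |RZ| = 36.00 ✓; ∠(RZ, ZK) = 98.60° ✗; |ZK| = 19.60 ✓.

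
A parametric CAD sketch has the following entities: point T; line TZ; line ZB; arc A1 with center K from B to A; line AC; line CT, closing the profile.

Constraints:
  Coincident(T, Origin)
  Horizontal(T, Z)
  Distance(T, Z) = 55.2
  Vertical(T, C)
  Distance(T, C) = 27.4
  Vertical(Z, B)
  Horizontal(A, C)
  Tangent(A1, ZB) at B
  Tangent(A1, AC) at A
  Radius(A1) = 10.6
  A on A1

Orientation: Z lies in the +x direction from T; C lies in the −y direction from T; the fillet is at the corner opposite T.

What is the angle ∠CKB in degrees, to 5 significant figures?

166.63°

T is at the origin; TZ is horizontal with |TZ| = 55.2 and Z on the +x side, so Z = (55.200, 0.0000). TC is vertical with |TC| = 27.4 and C on the −y side, so C = (0.0000, -27.400). The virtual corner opposite T is at (55.200, -27.400). Tangency of A1 to ZB means the radius KB is perpendicular to ZB and the tangent condition forces KA to be normal to AC, with radius 10.6, so the center K sits 10.6 in from both sides at K = (44.600, -16.800). That places the tangent points at B = (55.200, -16.800) on ZB and A = (44.600, -27.400) on AC. Then cos ∠CKB = KC·KB / (|KC||KB|), giving 166.63°.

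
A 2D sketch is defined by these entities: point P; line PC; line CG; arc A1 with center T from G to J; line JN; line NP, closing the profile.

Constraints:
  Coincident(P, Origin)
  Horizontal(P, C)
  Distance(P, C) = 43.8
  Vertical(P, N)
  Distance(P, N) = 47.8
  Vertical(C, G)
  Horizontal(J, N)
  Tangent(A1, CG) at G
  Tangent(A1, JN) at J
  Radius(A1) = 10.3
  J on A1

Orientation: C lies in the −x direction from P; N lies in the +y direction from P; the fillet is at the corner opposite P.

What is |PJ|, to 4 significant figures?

58.37

The virtual corner opposite P is at (-43.80, 47.80). Tangency of A1 to CG means the radius TG is perpendicular to CG and since A1 is tangent to JN there, TJ ⟂ JN, with radius 10.3, so the center T sits 10.3 in from both sides at T = (-33.50, 37.50). That places the tangent points at G = (-43.80, 37.50) on CG and J = (-33.50, 47.80) on JN. Then |PJ| = |J − P| = 58.37.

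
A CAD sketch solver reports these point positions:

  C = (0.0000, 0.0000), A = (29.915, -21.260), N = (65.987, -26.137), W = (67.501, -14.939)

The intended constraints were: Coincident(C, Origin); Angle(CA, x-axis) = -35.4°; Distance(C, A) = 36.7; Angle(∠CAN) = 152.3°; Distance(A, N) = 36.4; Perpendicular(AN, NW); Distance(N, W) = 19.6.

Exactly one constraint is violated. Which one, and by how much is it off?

Distance(N, W) = 19.6 — off by 8.30.

C = (0.00, 0.00) ✓; CA at -35.40° ✓; |CA| = 36.70 ✓; ∠CAN = 152.3° ✓; |AN| = 36.40 ✓; ∠(AN, NW) = 90.00° ✓; |NW| = 11.30 ✗.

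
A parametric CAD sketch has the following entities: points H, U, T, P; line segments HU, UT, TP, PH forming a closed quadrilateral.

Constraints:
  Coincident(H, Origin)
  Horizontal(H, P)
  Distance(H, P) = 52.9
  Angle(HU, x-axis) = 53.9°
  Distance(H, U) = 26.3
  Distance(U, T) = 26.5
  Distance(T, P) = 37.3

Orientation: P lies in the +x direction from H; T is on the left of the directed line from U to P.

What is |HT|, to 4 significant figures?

51.63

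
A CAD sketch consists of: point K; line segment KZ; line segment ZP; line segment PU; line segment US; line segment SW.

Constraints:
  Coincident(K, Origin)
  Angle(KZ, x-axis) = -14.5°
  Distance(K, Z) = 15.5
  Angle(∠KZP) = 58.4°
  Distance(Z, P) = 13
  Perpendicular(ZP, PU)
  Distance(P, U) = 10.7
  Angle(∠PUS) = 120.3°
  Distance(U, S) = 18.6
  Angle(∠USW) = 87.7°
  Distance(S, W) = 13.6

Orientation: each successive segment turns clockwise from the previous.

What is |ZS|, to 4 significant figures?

20.32

The perpendicularity gives PU at right angles to ZP, so PU runs at 133.9°; with |PU| = 10.7, U = (-1.780, -5.185). ∠PUS = 120.3° gives US at 74.20° from the x-axis; with |US| = 18.6, S = (3.284, 12.71). Then |ZS| = |S − Z| = 20.32.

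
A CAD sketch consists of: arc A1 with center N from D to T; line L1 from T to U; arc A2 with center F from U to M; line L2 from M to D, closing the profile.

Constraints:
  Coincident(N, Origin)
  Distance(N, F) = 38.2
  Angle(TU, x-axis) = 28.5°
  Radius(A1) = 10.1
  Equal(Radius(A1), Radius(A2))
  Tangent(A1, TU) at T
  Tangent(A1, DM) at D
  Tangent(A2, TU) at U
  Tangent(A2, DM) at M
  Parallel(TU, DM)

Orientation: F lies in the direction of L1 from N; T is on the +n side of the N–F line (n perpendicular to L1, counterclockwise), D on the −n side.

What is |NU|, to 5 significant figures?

39.513

The slot axis is L1's direction at 28.5°, so u = (cos 28.5°, sin 28.5°) = (0.87882, 0.47716) and n = (−sin 28.5°, cos 28.5°) = (-0.47716, 0.87882). N is at the origin and F lies 38.2 along u from N, so F = 38.2·u = (33.571, 18.227). Tangency of A1 to both parallel lines with radius 10.1 puts T and D at N ± 10.1·n: T = (-4.8193, 8.8761), D = (4.8193, -8.8761). Equal radii place U and M the same way about F: U = F + 10.1·n = (28.752, 27.104), M = F − 10.1·n = (38.390, 9.3514). Then |NU| = |U − N| = 39.513.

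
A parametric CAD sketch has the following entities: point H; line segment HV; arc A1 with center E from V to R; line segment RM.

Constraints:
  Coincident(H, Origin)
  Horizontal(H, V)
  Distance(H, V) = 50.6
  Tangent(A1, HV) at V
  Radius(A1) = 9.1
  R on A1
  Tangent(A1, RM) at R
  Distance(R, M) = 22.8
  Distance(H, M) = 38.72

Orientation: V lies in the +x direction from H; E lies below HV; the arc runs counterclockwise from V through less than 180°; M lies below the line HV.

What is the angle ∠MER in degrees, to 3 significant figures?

68.2°

H is at the origin; H and V share the same y with |HV| = 50.6 and V on the +x side, so V = (50.6, 0.00). Tangency of A1 to HV means the radius EV is perpendicular to HV, so E = V + (0, -9.1) = (50.6, -9.10). Since ER ⟂ RM (tangency), |EM| = √(9.1² + 22.8²) = 24.5 regardless of where R sits on A1. So M lies on both circle(H, 38.72) and circle(E, 24.5); the below-HV intersection is M = (30.7, -23.5). R is the foot of the tangent from M: R = (42.9, -4.25).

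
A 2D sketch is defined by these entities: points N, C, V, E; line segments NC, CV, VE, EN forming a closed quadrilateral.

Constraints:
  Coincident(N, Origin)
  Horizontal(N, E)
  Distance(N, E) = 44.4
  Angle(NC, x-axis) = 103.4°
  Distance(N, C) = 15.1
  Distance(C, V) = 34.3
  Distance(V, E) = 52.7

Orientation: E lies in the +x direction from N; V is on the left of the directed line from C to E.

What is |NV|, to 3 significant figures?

46.1

N is at the origin; NE is horizontal with |NE| = 44.4 and E in +x, so E = (44.4, 0). NC runs at 103.4° with |NC| = 15.1, so C = (-3.50, 14.7). V is determined by |CV| = 34.3 and |VE| = 52.7 together: it lies at the intersection of circle(C, 34.3) and circle(E, 52.7). With |CE| = 50.1, the foot of the radical line on CE is 9.07 from C and the perpendicular offset is √(34.3² − 9.07²) = 33.1. Taking the left-of-CE solution: V = (14.9, 43.7).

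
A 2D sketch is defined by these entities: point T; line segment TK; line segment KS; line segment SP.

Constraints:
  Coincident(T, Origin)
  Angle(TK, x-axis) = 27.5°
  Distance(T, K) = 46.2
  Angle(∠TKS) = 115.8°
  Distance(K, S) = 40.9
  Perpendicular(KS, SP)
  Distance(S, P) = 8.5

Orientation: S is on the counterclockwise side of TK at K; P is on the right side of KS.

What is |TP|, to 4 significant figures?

78.94

T is at the origin; TK runs at 27.5° with length 46.2, so K = 46.2·(cos 27.5°, sin 27.5°) = (40.98, 21.33). ∠TKS = 115.8°, so KS runs at 27.5° + (180° − 115.8°) = 91.70° from the x-axis; with |KS| = 40.9, S = K + 40.9·(cos 91.70°, sin 91.70°) = (39.77, 62.21). KS ⟂ SP; with |SP| = 8.5 on the right of KS, P = S + 8.5·(0.9996, 0.02967) = (48.26, 62.47). Then |TP| = |P − T| = 78.94.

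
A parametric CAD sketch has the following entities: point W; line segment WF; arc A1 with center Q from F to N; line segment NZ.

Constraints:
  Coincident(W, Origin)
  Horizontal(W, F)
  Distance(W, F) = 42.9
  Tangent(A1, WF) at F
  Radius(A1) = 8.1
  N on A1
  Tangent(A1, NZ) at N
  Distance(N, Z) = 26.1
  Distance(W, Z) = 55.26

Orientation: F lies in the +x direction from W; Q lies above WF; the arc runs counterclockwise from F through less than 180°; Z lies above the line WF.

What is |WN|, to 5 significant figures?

51.698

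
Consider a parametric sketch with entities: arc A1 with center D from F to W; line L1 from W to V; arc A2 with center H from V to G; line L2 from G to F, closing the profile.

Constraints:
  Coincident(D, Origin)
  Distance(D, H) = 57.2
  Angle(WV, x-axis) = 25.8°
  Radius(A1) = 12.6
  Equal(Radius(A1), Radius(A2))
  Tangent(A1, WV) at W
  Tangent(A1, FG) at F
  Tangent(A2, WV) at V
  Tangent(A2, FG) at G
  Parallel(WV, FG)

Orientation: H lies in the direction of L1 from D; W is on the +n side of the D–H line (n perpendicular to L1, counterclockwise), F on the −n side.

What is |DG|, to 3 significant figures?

58.6

The slot axis is L1's direction at 25.8°, so u = (cos 25.8°, sin 25.8°) = (0.900, 0.435) and n = (−sin 25.8°, cos 25.8°) = (-0.435, 0.900). D is at the origin and H lies 57.2 along u from D, so H = 57.2·u = (51.5, 24.9). Tangency of A1 to both parallel lines with radius 12.6 puts W and F at D ± 12.6·n: W = (-5.48, 11.3), F = (5.48, -11.3). Equal radii place V and G the same way about H: V = H + 12.6·n = (46.0, 36.2), G = H − 12.6·n = (57.0, 13.6). Then |DG| = |G − D| = 58.6.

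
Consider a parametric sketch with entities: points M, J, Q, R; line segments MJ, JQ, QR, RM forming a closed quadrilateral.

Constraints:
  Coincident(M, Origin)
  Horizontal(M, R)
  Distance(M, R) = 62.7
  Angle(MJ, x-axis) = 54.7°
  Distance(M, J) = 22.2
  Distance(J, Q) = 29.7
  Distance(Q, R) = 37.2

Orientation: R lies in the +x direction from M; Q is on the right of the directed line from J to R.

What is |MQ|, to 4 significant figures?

27.70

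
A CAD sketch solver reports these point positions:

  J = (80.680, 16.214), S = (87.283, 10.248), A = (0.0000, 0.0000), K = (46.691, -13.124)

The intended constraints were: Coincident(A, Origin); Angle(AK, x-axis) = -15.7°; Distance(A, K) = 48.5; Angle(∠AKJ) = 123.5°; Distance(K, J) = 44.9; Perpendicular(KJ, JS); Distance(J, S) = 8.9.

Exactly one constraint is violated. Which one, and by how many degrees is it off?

Perpendicular(KJ, JS) — off by 7.10°.

A = (0.00, 0.00) ✓; AK at -15.70° ✓; |AK| = 48.50 ✓; ∠AKJ = 123.5° ✓; |KJ| = 44.90 ✓; ∠(KJ, JS) = 82.90° ✗; |JS| = 8.899 ✓.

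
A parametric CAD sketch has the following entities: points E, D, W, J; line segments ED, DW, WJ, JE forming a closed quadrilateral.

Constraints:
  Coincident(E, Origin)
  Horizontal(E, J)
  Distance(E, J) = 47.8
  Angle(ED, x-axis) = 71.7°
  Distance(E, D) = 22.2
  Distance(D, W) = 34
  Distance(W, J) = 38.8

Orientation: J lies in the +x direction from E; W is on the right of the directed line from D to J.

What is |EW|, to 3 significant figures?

16.9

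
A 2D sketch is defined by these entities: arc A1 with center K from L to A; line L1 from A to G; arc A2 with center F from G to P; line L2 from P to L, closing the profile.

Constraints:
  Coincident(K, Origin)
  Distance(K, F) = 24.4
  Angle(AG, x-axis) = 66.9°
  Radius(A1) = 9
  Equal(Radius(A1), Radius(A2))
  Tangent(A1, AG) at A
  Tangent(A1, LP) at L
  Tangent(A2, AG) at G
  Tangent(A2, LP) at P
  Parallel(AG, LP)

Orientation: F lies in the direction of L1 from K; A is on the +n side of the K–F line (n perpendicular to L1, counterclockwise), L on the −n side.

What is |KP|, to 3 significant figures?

26.0

The slot axis is L1's direction at 66.9°, so u = (cos 66.9°, sin 66.9°) = (0.392, 0.920) and n = (−sin 66.9°, cos 66.9°) = (-0.920, 0.392). K is at the origin and F lies 24.4 along u from K, so F = 24.4·u = (9.57, 22.4). Tangency of A1 to both parallel lines with radius 9.0 puts A and L at K ± 9.0·n: A = (-8.28, 3.53), L = (8.28, -3.53). Equal radii place G and P the same way about F: G = F + 9.0·n = (1.29, 26.0), P = F − 9.0·n = (17.9, 18.9). Then |KP| = |P − K| = 26.0.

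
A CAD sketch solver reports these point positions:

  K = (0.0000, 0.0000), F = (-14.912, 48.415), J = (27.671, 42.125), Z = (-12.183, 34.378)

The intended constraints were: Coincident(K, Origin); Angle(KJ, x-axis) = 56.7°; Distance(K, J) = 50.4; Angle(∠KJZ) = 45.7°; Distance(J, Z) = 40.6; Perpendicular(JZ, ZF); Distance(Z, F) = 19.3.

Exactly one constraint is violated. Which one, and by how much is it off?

Distance(Z, F) = 19.3 — off by 5.00.

K = (0.00, 0.00) ✓; KJ at 56.70° ✓; |KJ| = 50.40 ✓; ∠KJZ = 45.70° ✓; |JZ| = 40.60 ✓; ∠(JZ, ZF) = 90.00° ✓; |ZF| = 14.30 ✗.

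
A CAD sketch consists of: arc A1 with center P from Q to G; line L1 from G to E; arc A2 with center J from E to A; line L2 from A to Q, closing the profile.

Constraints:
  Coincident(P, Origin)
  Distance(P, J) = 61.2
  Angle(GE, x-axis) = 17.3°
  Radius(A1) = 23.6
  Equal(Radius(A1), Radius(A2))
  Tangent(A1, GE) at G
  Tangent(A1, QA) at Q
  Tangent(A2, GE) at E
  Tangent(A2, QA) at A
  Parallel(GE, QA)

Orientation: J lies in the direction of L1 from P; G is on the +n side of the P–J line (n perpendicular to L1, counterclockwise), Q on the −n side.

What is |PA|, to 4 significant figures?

65.59

Tangency of A1 to both parallel lines with radius 23.6 puts G and Q at P ± 23.6·n: G = (-7.018, 22.53), Q = (7.018, -22.53). Equal radii place E and A the same way about J: E = J + 23.6·n = (51.41, 40.73), A = J − 23.6·n = (65.45, -4.333). Then |PA| = |A − P| = 65.59.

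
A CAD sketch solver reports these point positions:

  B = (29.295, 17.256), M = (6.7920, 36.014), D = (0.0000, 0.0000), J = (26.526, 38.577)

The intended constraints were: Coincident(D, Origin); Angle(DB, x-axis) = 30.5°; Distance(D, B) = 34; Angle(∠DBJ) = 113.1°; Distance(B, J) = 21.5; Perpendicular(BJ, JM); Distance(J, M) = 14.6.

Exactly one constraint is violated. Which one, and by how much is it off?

Distance(J, M) = 14.6 — off by 5.30.

D = (0.00, 0.00) ✓; DB at 30.50° ✓; |DB| = 34.00 ✓; ∠DBJ = 113.1° ✓; |BJ| = 21.50 ✓; ∠(BJ, JM) = 90.00° ✓; |JM| = 19.90 ✗.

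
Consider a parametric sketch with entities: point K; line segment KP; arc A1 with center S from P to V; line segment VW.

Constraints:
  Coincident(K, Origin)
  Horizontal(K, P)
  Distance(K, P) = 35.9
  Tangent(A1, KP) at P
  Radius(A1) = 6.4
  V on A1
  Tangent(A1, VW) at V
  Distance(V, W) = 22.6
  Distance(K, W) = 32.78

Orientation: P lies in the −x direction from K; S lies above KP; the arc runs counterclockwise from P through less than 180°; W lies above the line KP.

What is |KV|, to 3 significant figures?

30.2

K is at the origin; K and P share the same y with |KP| = 35.9 and P on the −x side, so P = (-35.9, 0.00). Tangency of A1 to KP means the radius SP is perpendicular to KP, so S = P + (0, 6.4) = (-35.9, 6.40). Since SV ⟂ VW (tangency), |SW| = √(6.4² + 22.6²) = 23.5 regardless of where V sits on A1. So W lies on both circle(K, 32.78) and circle(S, 23.5); the above-KP intersection is W = (-21.4, 24.9). V is the foot of the tangent from W: V = (-30.0, 3.96).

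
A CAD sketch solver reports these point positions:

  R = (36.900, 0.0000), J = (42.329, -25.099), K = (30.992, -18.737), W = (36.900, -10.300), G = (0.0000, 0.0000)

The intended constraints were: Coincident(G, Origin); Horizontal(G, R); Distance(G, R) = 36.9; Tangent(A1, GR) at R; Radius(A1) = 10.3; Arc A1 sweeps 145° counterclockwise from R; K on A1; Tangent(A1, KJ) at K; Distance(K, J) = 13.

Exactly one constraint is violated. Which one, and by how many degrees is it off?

Tangent(A1, KJ) at K — off by 5.70°.

G = (0.00, 0.00) ✓; G.y = 0.00, R.y = 0.00 ✓; |GR| = 36.90 ✓; ∠(WR, RG) = 90.00° ✓; |WR| = 10.30 ✓; bearing(W→K) − bearing(W→R) = 145.0° ✓; |WK| = 10.30 ✓; ∠(WK, KJ) = 84.30° ✗; |KJ| = 13.00 ✓.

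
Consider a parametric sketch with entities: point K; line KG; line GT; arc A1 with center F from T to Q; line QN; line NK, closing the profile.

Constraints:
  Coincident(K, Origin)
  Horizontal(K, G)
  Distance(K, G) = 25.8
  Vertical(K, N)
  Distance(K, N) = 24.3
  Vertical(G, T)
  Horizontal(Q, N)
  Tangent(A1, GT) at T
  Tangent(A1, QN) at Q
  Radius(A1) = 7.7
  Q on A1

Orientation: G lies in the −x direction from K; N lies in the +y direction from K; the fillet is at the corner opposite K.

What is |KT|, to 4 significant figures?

30.68

K is at the origin; K and G share the same y with |KG| = 25.8 and G on the −x side, so G = (-25.80, 0.000). KN is vertical with |KN| = 24.3 and N on the +y side, so N = (0.000, 24.30). The virtual corner opposite K is at (-25.80, 24.30). Tangency of A1 to GT means the radius FT is perpendicular to GT and the tangent condition forces FQ to be normal to QN, with radius 7.7, so the center F sits 7.7 in from both sides at F = (-18.10, 16.60). That places the tangent points at T = (-25.80, 16.60) on GT and Q = (-18.10, 24.30) on QN. Then |KT| = |T − K| = 30.68.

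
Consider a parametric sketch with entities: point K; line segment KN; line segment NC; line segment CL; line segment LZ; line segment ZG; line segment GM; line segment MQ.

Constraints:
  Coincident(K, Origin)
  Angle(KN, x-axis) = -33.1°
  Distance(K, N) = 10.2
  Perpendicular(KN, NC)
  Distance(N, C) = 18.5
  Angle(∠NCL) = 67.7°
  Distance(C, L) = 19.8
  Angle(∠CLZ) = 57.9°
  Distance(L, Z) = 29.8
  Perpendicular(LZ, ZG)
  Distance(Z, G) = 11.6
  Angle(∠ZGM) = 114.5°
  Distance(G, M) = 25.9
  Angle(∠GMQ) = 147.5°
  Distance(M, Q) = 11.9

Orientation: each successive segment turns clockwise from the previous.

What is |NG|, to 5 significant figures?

13.031

∠CLZ = 57.9° gives LZ at 2.5000° from the x-axis; with |LZ| = 29.8, Z = (16.970, -3.4701). LZ is perpendicular to ZG, so ZG runs at -87.500°; with |ZG| = 11.6, G = (17.476, -15.059). Then |NG| = |G − N| = 13.031.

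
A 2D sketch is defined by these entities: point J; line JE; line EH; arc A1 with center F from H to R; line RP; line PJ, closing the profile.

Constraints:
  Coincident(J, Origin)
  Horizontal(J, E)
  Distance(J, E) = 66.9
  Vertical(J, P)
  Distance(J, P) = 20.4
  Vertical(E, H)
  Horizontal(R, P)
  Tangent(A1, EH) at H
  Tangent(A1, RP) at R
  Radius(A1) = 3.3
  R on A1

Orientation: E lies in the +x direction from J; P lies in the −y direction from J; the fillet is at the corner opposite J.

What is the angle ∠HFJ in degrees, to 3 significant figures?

165°

J is at the origin; J and E share the same y with |JE| = 66.9 and E on the +x side, so E = (66.9, 0.00). J and P share the same x with |JP| = 20.4 and P on the −y side, so P = (0.00, -20.4). The virtual corner opposite J is at (66.9, -20.4). A1 meets EH tangentially, so FH is at right angles to EH and tangency of A1 to RP means the radius FR is perpendicular to RP, with radius 3.3, so the center F sits 3.3 in from both sides at F = (63.6, -17.1). That places the tangent points at H = (66.9, -17.1) on EH and R = (63.6, -20.4) on RP. Then cos ∠HFJ = FH·FJ / (|FH||FJ|), giving 165°.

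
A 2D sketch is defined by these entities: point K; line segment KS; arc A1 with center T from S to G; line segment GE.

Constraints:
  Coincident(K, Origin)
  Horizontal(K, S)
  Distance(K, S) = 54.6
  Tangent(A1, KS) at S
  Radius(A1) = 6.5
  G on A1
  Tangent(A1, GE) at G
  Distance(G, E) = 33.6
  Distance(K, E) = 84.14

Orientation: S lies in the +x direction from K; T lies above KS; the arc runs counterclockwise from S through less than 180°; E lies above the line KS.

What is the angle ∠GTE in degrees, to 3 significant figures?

79.1°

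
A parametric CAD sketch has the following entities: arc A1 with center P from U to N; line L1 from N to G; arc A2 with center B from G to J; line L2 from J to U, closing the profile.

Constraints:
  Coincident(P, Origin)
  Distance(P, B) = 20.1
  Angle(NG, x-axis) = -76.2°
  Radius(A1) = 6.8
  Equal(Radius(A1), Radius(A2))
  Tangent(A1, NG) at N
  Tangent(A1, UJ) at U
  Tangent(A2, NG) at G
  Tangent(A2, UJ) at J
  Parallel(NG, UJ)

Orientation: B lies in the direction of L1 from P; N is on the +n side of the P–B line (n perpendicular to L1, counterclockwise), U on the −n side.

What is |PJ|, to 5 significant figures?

21.219

The slot axis is L1's direction at -76.2°, so u = (cos -76.2°, sin -76.2°) = (0.23853, -0.97113) and n = (−sin -76.2°, cos -76.2°) = (0.97113, 0.23853). P is at the origin and B lies 20.1 along u from P, so B = 20.1·u = (4.7945, -19.520). Tangency of A1 to both parallel lines with radius 6.8 puts N and U at P ± 6.8·n: N = (6.6037, 1.6220), U = (-6.6037, -1.6220). Equal radii place G and J the same way about B: G = B + 6.8·n = (11.398, -17.898), J = B − 6.8·n = (-1.8092, -21.142). Then |PJ| = |J − P| = 21.219.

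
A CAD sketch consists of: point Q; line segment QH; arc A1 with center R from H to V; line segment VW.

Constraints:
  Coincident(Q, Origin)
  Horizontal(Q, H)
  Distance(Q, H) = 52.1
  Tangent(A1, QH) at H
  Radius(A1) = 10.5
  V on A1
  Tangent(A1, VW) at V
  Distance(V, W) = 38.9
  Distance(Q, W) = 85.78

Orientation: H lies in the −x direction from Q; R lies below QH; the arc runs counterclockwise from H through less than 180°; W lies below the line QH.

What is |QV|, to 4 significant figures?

62.63

Checks: |RV| = 10.50 ✓; ∠(RV, VW) = 90.00° ✓; |VW| = 38.90 ✓; |QW| = 85.78 ✓.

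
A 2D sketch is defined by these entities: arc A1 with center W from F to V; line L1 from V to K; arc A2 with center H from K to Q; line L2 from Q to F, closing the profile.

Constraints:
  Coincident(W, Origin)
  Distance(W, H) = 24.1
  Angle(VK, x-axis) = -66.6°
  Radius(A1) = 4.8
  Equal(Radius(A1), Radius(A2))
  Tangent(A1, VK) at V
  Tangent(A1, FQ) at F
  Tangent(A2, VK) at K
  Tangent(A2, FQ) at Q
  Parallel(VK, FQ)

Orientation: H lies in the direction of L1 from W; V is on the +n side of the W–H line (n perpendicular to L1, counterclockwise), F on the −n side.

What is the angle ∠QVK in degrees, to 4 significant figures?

21.72°

Tangency of A1 to both parallel lines with radius 4.8 puts V and F at W ± 4.8·n: V = (4.405, 1.906), F = (-4.405, -1.906). Equal radii place K and Q the same way about H: K = H + 4.8·n = (13.98, -20.21), Q = H − 4.8·n = (5.166, -24.02). Then cos ∠QVK = VQ·VK / (|VQ||VK|), giving 21.72°.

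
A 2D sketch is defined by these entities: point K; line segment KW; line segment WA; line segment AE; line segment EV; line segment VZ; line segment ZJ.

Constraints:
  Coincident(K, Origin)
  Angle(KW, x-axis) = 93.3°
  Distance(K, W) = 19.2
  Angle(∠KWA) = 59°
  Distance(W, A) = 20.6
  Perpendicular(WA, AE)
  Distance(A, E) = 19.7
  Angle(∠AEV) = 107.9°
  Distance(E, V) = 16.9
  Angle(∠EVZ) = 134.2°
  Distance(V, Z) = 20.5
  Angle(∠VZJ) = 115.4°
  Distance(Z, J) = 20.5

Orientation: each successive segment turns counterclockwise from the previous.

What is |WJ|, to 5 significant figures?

13.720

K is at the origin; KW runs at 93.3° with length 19.2, so W = (-1.1052, 19.168). ∠KWA = 59.0° gives WA at -145.70° from the x-axis; with |WA| = 20.6, A = (-18.123, 7.5595). The perpendicularity gives AE at right angles to WA, so AE runs at -55.700°; with |AE| = 19.7, E = (-7.0214, -8.7146). ∠AEV = 107.9° gives EV at 16.400° from the x-axis; with |EV| = 16.9, V = (9.1910, -3.9430). ∠EVZ = 134.2° gives VZ at 62.200° from the x-axis; with |VZ| = 20.5, Z = (18.752, 14.191). ∠VZJ = 115.4° gives ZJ at 126.80° from the x-axis; with |ZJ| = 20.5, J = (6.4720, 30.606). Then |WJ| = |J − W| = 13.720.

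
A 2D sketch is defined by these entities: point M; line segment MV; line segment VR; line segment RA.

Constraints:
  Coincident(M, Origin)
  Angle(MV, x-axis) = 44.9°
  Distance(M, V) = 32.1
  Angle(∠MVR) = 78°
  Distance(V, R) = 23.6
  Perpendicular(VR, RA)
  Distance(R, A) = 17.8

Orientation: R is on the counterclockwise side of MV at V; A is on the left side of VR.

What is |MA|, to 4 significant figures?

21.71

∠MVR = 78.0°, so VR runs at 44.9° + (180° − 78.0°) = 146.9° from the x-axis; with |VR| = 23.6, R = V + 23.6·(cos 146.9°, sin 146.9°) = (2.968, 35.55). VR is perpendicular to RA; with |RA| = 17.8 on the left of VR, A = R + 17.8·(-0.5461, -0.8377) = (-6.753, 20.64). Then |MA| = |A − M| = 21.71.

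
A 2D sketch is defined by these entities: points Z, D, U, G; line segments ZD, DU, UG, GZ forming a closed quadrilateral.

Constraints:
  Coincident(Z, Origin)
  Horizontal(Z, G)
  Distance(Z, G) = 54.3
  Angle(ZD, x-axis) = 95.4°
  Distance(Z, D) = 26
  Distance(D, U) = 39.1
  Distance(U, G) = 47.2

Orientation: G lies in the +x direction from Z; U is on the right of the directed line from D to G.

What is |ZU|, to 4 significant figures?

14.44

Checks: |DU| = 39.10 ✓; |UG| = 47.20 ✓.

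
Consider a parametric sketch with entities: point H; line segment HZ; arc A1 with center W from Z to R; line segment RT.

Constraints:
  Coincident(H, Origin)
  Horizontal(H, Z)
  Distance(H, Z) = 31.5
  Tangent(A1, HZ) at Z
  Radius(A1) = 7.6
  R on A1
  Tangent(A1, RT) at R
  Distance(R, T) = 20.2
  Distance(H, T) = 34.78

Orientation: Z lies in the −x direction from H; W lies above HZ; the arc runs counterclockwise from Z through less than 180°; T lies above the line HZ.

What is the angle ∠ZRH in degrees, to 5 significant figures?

121.80°

H is at the origin; H and Z share the same y with |HZ| = 31.5 and Z on the −x side, so Z = (-31.500, 0.0000). Since A1 is tangent to HZ there, WZ ⟂ HZ, so W = Z + (0, 7.6) = (-31.500, 7.6000). Since WR ⟂ RT (tangency), |WT| = √(7.6² + 20.2²) = 21.582 regardless of where R sits on A1. So T lies on both circle(H, 34.78) and circle(W, 21.582); the above-HZ intersection is T = (-21.968, 26.964). R is the foot of the tangent from T: R = (-23.936, 6.8597).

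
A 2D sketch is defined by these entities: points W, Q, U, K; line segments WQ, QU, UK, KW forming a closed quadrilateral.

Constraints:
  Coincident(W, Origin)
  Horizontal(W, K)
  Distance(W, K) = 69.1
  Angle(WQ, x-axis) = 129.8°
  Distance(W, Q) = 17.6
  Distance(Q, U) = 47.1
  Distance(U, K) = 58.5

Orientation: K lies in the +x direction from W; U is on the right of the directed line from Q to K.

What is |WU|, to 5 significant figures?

29.577

Checks: |QU| = 47.10 ✓; |UK| = 58.50 ✓.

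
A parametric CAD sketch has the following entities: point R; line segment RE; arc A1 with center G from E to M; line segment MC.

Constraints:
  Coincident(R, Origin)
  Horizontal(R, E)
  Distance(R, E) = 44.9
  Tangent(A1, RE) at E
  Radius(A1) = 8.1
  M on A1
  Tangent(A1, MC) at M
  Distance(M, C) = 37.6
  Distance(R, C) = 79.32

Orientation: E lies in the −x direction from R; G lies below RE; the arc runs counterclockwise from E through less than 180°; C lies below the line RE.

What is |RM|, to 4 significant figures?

52.18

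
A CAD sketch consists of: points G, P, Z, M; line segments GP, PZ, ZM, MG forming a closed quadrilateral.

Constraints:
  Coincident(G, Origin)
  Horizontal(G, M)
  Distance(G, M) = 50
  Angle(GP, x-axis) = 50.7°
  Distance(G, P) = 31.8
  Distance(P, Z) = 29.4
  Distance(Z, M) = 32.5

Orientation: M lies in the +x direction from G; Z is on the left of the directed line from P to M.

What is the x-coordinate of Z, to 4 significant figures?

48.47

G is at the origin; GM is horizontal with |GM| = 50.0 and M in +x, so M = (50.0, 0). GP runs at 50.7° with |GP| = 31.8, so P = (20.14, 24.61). Z is determined by |PZ| = 29.4 and |ZM| = 32.5 together: it lies at the intersection of circle(P, 29.4) and circle(M, 32.5). With |PM| = 38.69, the foot of the radical line on PM is 16.87 from P and the perpendicular offset is √(29.4² − 16.87²) = 24.08. Taking the left-of-PM solution: Z = (48.47, 32.46).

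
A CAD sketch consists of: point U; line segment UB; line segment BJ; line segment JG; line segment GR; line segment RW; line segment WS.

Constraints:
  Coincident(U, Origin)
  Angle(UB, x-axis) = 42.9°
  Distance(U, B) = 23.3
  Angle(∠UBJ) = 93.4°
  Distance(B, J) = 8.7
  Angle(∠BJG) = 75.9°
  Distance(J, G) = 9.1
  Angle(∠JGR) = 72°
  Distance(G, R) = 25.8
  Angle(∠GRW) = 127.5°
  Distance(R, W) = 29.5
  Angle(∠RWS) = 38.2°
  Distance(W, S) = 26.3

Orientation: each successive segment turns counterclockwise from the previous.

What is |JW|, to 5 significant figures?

43.522

∠JGR = 72.0° gives GR at -18.400° from the x-axis; with |GR| = 25.8, R = (30.615, 7.1057). ∠GRW = 127.5° gives RW at 34.100° from the x-axis; with |RW| = 29.5, W = (55.043, 23.645). Then |JW| = |W − J| = 43.522.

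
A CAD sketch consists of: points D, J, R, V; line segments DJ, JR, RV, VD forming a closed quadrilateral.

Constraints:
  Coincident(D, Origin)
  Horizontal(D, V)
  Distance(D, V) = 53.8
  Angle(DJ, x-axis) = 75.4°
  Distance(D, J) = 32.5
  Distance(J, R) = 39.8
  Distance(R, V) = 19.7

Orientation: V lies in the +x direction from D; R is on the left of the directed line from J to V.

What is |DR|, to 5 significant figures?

49.017

Checks: |JR| = 39.80 ✓; |RV| = 19.70 ✓.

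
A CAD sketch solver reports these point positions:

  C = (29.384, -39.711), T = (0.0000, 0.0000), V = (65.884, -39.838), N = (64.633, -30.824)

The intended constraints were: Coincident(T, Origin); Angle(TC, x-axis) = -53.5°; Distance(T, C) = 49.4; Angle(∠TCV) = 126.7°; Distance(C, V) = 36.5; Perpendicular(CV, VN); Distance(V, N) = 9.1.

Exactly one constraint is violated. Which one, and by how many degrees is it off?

Perpendicular(CV, VN) — off by 8.10°.

T = (0.00, 0.00) ✓; TC at -53.50° ✓; |TC| = 49.40 ✓; ∠TCV = 126.7° ✓; |CV| = 36.50 ✓; ∠(CV, VN) = 98.10° ✗; |VN| = 9.100 ✓.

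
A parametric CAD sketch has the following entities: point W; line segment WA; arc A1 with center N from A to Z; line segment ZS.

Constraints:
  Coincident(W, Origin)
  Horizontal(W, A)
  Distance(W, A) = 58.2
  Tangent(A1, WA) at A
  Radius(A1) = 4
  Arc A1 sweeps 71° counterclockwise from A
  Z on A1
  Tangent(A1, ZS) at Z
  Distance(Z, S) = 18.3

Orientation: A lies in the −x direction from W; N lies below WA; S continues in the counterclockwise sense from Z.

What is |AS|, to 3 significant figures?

22.2

W is at the origin; W and A share the same y with |WA| = 58.2 and A on the −x side, so A = (-58.2, 0.00). The tangent condition forces NA to be normal to WA, so N = A + (0, -4) = (-58.2, -4.00). On A1, A sits at bearing 90° from N; a 71° counterclockwise sweep puts Z at bearing 161°, so Z = N + 4.0·(cos 161°, sin 161°) = (-62.0, -2.70). Since A1 is tangent to ZS there, NZ ⟂ ZS, so ZS runs along (−sin 161°, cos 161°); with |ZS| = 18.3, S = (-67.9, -20.0). Then |AS| = |S − A| = 22.2.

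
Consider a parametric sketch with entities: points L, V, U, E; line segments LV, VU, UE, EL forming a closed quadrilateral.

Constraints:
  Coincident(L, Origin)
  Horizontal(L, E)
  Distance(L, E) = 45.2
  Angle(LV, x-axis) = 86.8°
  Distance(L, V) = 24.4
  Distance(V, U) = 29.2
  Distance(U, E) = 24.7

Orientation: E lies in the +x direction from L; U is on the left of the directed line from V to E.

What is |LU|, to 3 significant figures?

36.0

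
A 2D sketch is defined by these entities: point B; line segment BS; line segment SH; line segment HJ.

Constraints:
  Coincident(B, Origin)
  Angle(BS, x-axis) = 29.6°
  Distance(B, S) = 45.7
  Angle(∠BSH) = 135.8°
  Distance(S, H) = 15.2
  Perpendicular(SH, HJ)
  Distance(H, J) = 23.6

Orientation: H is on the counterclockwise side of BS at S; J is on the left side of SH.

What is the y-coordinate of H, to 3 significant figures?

37.2

B is at the origin; BS runs at 29.6° with length 45.7, so S = 45.7·(cos 29.6°, sin 29.6°) = (39.7, 22.6). ∠BSH = 135.8°, so SH runs at 29.6° + (180° − 135.8°) = 73.8° from the x-axis; with |SH| = 15.2, H = S + 15.2·(cos 73.8°, sin 73.8°) = (44.0, 37.2). So H.y = 37.2.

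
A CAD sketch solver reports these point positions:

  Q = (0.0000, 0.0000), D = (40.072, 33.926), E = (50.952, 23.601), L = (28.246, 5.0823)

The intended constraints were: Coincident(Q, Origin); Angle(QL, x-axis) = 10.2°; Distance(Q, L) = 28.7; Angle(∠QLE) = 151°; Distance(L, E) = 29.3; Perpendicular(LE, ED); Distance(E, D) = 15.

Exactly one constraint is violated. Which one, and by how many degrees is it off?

Perpendicular(LE, ED) — off by 7.30°.

Q = (0.00, 0.00) ✓; QL at 10.20° ✓; |QL| = 28.70 ✓; ∠QLE = 151.0° ✓; |LE| = 29.30 ✓; ∠(LE, ED) = 97.30° ✗; |ED| = 15.00 ✓.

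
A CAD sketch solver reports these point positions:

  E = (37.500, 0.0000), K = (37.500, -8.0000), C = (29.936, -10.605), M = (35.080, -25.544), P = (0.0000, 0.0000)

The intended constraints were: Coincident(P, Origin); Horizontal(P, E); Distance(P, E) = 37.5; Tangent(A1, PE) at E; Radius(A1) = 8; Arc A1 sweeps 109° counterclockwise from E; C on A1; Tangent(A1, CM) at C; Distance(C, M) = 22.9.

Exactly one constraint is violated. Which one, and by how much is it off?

Distance(C, M) = 22.9 — off by 7.10.

P = (0.00, 0.00) ✓; P.y = 0.00, E.y = 0.00 ✓; |PE| = 37.50 ✓; ∠(KE, EP) = 90.00° ✓; |KE| = 8.000 ✓; bearing(K→C) − bearing(K→E) = 109.0° ✓; |KC| = 8.000 ✓; ∠(KC, CM) = 90.00° ✓; |CM| = 15.80 ✗.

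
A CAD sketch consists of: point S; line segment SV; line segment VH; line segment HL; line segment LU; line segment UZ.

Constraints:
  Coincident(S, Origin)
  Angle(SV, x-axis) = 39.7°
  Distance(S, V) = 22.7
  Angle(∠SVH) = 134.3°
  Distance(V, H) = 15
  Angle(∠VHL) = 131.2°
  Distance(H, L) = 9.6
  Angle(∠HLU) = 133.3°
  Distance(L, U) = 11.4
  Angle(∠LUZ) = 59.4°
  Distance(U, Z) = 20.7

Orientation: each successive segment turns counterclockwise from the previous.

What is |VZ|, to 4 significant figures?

7.275

S is at the origin; SV runs at 39.7° with length 22.7, so V = (17.47, 14.50). ∠SVH = 134.3° gives VH at 85.40° from the x-axis; with |VH| = 15.0, H = (18.67, 29.45). ∠VHL = 131.2° gives HL at 134.2° from the x-axis; with |HL| = 9.6, L = (11.98, 36.33). ∠HLU = 133.3° gives LU at -179.1° from the x-axis; with |LU| = 11.4, U = (0.5770, 36.15). ∠LUZ = 59.4° gives UZ at -58.50° from the x-axis; with |UZ| = 20.7, Z = (11.39, 18.51). Then |VZ| = |Z − V| = 7.275.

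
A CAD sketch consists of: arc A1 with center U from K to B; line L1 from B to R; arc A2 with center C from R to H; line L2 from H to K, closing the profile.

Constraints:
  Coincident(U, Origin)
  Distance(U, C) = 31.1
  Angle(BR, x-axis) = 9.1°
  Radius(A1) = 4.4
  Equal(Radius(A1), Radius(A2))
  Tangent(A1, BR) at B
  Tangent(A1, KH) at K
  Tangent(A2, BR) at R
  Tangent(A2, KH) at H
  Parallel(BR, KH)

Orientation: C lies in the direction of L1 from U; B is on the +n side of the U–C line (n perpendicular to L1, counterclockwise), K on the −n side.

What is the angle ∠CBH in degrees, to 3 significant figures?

7.75°

Tangency of A1 to both parallel lines with radius 4.4 puts B and K at U ± 4.4·n: B = (-0.696, 4.34), K = (0.696, -4.34). Equal radii place R and H the same way about C: R = C + 4.4·n = (30.0, 9.26), H = C − 4.4·n = (31.4, 0.574). Then cos ∠CBH = BC·BH / (|BC||BH|), giving 7.75°.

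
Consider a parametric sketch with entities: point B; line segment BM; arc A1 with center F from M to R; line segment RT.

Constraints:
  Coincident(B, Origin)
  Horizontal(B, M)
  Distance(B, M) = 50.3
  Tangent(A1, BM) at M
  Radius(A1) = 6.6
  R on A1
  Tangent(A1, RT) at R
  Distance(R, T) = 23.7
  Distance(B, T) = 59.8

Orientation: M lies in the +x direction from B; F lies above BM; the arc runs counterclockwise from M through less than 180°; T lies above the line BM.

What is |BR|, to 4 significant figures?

57.29

Checks: ∠(FM, MB) = 90.00° ✓; |FM| = 6.600 ✓; |FR| = 6.600 ✓; ∠(FR, RT) = 90.00° ✓; |RT| = 23.70 ✓; |BT| = 59.80 ✓.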